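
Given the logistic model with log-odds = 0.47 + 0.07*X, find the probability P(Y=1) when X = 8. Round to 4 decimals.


z = 0.47 + 0.07 * 8 = 1.0300.
Sigmoid: P = 1 / (1 + exp(-1.0300)) = 0.7369.

0.7369


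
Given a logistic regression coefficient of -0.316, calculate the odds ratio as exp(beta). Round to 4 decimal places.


Odds ratio = exp(beta) = exp(-0.316).
= 0.7291.

0.7291


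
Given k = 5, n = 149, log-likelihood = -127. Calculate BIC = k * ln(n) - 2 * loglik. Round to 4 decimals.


Compute k*ln(n) = 5*ln(149) = 5*5.003946 = 25.019730.
Then -2*loglik = 254.
BIC = 25.019730 + 254 = 279.019730, which rounds to 279.0197.

279.0197


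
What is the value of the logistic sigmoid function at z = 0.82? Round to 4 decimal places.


exp(-0.8200) = 0.4404.
1 + exp(-z) = 1.4404.
sigmoid = 1/1.4404 = 0.6942.

0.6942


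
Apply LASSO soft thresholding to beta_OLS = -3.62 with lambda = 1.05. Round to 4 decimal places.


Check: |-3.62| = 3.62 vs lambda = 1.05.
Since |beta| > lambda, coefficient = sign(beta)*(|beta| - lambda) = -2.5700.
Soft-thresholded coefficient = -2.5700.

-2.5700


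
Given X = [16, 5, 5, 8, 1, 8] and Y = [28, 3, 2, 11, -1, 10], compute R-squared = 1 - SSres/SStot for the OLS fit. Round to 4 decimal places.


After computing the OLS fit (b0=-5.8673, b1=2.0512):
SSres = 17.1669, SStot = 550.8333.
R^2 = 1 - 17.1669/550.8333 = 0.9688.

0.9688


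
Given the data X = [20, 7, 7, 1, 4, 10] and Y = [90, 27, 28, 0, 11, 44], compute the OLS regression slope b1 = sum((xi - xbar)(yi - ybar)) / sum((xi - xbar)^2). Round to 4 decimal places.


The sample means are xbar = 8.1667 and ybar = 33.3333.
Compute S_xx = 214.8333 and S_xy = 1035.6667.
Slope b1 = S_xy / S_xx = 1035.6667 / 214.8333 = 4.8208.

4.8208


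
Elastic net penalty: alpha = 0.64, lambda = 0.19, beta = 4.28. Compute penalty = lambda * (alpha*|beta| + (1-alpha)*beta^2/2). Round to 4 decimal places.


Compute:
L1 = 0.64 * 4.28 = 2.7392.
L2 = 0.36 * 4.28^2 / 2 = 3.2973.
Penalty = 0.19 * (2.7392 + 3.2973) = 1.1469.

1.1469


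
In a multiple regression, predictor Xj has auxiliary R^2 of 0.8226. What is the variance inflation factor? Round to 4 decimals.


VIF = 1 / (1 - 0.8226).
= 1 / 0.1774 = 5.6370.

5.6370


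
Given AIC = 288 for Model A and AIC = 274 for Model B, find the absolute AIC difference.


Absolute difference = |288 - 274| = 14.
The model with lower AIC (B) is preferred.

14


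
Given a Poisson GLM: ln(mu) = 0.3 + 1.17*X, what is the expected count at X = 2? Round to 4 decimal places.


eta = 0.3 + 1.17 * 2 = 2.6400.
mu = exp(2.6400) = 14.0132.

14.0132


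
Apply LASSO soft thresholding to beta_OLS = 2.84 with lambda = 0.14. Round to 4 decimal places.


Absolute value: |2.84| = 2.84.
Compare to lambda = 0.14.
Since |beta| > lambda, coefficient = sign(beta)*(|beta| - lambda) = 2.7000.

2.7000


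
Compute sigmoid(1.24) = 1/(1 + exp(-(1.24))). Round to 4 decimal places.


First, exp(-1.2400) = 0.2894.
Then sigma(z) = 1/(1 + 0.2894) = 0.7756.

0.7756


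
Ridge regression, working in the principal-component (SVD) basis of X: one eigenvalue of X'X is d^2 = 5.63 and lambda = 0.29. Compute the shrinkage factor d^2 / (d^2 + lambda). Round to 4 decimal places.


Compute the denominator: 5.63 + 0.29 = 5.9200.
Shrinkage factor = 5.63 / 5.9200 = 0.9510.

0.9510


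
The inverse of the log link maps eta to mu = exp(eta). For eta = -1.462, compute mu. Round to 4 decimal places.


Apply the inverse link:
mu = e^-1.462 = 0.2318.

0.2318


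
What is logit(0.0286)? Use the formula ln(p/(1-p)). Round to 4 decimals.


1 - p = 0.9714.
p/(1-p) = 0.0294.
logit = ln(0.0294) = -3.5253.

-3.5253


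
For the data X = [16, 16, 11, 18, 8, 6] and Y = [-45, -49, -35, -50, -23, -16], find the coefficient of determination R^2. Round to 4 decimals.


After computing the OLS fit (b0=-0.3501, b1=-2.8787):
SSres = 25.0739, SStot = 1015.3333.
R^2 = 1 - 25.0739/1015.3333 = 0.9753.

0.9753


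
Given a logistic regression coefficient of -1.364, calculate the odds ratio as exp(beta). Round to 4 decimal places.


Odds ratio = exp(beta) = exp(-1.364).
= 0.2556.

0.2556


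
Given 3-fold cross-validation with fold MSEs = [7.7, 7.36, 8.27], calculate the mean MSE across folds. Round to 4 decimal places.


Add all fold MSEs: 23.3300.
Divide by k = 3: 23.3300/3 = 7.7767.

7.7767


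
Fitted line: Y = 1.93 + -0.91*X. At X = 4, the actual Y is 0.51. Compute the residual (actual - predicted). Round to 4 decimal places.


Fitted value at X = 4 is yhat = 1.93 + -0.91*4 = -1.7100.
Residual = 0.51 - -1.7100 = 2.2200.

2.2200


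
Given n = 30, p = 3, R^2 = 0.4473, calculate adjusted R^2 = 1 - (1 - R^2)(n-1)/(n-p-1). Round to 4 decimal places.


Plug in: Adj R^2 = 1 - (1 - 0.4473) * 29/26.
= 1 - 0.5527 * 29/26
= 1 - 16.0283 / 26
= 1 - 0.6165 = 0.3835.

0.3835


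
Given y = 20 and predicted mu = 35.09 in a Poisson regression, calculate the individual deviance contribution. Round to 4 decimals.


First: ln(20/35.09) = -0.562184.
Then: 20 * -0.562184 = -11.243680.
y - mu = 20 - 35.09 = -15.09.
D = 2(-11.243680 - -15.09) = 7.692640, which rounds to 7.6926.

7.6926


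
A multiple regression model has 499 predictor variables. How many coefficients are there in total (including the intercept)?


Total coefficients = number of predictors + 1 (for the intercept).
= 499 + 1 = 500.

500


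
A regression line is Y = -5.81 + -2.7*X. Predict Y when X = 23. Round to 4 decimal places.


Predicted value:
Y = -5.81 + (-2.7)(23) = -5.81 + -62.1000 = -67.9100.

-67.9100


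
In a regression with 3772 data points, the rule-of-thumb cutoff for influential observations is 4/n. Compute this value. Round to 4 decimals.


Cook's distance cutoff = 4/n = 4/3772.
= 0.0011.

0.0011


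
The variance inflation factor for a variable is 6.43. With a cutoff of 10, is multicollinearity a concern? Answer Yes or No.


Compare VIF = 6.43 to the threshold of 10.
6.43 < 10, so the answer is No.

No


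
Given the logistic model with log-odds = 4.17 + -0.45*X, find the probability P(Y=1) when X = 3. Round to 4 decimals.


Compute z = 4.17 + (-0.45)(3) = 2.8200.
exp(-z) = 0.0596.
P = 1/(1 + 0.0596) = 0.9437.

0.9437


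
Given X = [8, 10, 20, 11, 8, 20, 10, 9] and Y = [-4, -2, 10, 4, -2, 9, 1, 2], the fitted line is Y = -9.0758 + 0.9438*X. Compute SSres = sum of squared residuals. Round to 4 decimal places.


For each point, residual = actual - predicted.
Residuals: [-2.4746, -2.3622, 0.1998, 2.6940, -0.4746, -0.8002, 0.6378, 2.5816].
Sum of squared residuals = 26.9382.

26.9382


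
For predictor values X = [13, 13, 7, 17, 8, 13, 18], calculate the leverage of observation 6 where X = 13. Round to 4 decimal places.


Mean of X: xbar = 12.7143.
SXX = 101.4286.
For X = 13: h = 1/7 + (13 - 12.7143)^2/101.4286 = 0.1437.

0.1437


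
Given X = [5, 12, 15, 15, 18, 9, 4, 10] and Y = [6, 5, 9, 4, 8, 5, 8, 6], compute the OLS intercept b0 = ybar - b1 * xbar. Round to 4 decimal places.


Compute b1 = 0.0291 from the OLS formula.
With xbar = 11.0000 and ybar = 6.3750, the intercept is:
b0 = 6.3750 - 0.0291 * 11.0000 = 6.0552.

6.0552


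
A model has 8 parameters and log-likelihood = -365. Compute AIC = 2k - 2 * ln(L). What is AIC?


Compute:
2k = 2*8 = 16.
-2*loglik = -2*(-365) = 730.
AIC = 16 + 730 = 746.

746


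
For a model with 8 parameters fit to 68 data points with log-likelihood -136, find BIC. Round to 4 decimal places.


ln(68) = 4.219508.
k * ln(n) = 8 * 4.219508 = 33.756064.
-2L = 272.
BIC = 33.756064 + 272 = 305.756064, which rounds to 305.7561.

305.7561


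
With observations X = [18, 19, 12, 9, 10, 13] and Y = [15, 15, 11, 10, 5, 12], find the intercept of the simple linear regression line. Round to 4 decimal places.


Compute b1 = 0.7602 from the OLS formula.
With xbar = 13.5000 and ybar = 11.3333, the intercept is:
b0 = 11.3333 - 0.7602 * 13.5000 = 1.0702.

1.0702


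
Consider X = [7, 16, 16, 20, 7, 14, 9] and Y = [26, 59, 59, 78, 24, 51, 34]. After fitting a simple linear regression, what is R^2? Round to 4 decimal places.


After computing the OLS fit (b0=-2.5781, b1=3.9219):
SSres = 12.7656, SStot = 2403.4286.
R^2 = 1 - 12.7656/2403.4286 = 0.9947.

0.9947


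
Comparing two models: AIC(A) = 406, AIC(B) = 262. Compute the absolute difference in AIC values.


|AIC_A - AIC_B| = |406 - 262| = 144.
Model B is preferred (lower AIC).

144


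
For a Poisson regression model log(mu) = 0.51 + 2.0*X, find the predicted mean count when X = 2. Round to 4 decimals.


Linear predictor: eta = 0.51 + (2.0)(2) = 4.5100.
Expected count: mu = exp(4.5100) = 90.9218.

90.9218


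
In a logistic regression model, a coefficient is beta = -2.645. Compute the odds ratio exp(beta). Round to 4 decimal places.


exp(-2.645) = 0.0710.
So the odds ratio is 0.0710.

0.0710


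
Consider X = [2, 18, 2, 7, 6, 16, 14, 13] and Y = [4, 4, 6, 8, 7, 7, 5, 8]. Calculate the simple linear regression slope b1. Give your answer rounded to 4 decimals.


Calculate xbar = 9.7500, ybar = 6.1250.
S_xx = 277.5000, S_xy = -1.7500.
Using b1 = S_xy / S_xx = -1.7500 / 277.5000, we get b1 = -0.0063.

-0.0063


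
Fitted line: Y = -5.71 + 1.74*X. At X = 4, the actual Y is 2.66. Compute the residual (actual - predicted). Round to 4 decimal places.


Predicted = -5.71 + 1.74 * 4 = 1.2500.
Residual = 2.66 - 1.2500 = 1.4100.

1.4100


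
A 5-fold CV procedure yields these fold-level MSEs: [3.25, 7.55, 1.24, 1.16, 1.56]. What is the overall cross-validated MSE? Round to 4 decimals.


Total MSE across folds = 14.7600.
CV-MSE = 14.7600/5 = 2.9520.

2.9520


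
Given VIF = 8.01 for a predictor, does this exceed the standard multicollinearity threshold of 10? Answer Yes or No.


Check: VIF = 8.01 vs threshold = 10.
Since 8.01 < 10, the answer is No.

No


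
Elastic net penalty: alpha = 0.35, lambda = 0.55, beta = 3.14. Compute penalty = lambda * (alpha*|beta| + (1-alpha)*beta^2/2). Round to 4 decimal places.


L1 component = 0.35 * |3.14| = 1.0990.
L2 component = 0.65 * 3.14^2 / 2 = 3.2044.
Penalty = 0.55 * (1.0990 + 3.2044) = 0.55 * 4.3034 = 2.3669.

2.3669


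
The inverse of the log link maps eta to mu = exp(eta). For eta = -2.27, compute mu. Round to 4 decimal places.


The inverse log link gives:
mu = exp(-2.27) = 0.1033.

0.1033


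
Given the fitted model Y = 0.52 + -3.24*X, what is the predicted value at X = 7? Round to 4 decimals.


Predicted value:
Y = 0.52 + (-3.24)(7) = 0.52 + -22.6800 = -22.1600.

-22.1600


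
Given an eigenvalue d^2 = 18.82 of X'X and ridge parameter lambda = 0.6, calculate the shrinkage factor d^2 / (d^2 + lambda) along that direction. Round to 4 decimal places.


Compute the denominator: 18.82 + 0.6 = 19.4200.
Shrinkage factor = 18.82 / 19.4200 = 0.9691.

0.9691


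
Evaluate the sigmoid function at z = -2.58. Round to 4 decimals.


First, exp(2.5800) = 13.1971.
Then sigma(z) = 1/(1 + 13.1971) = 0.0704.

0.0704


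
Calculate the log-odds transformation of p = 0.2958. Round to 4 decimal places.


1 - p = 0.7042.
p/(1-p) = 0.4201.
logit = ln(0.4201) = -0.8674.

-0.8674


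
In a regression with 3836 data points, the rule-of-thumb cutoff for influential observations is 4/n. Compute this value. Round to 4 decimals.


The threshold is 4/n.
4/3836 = 0.0010.

0.0010


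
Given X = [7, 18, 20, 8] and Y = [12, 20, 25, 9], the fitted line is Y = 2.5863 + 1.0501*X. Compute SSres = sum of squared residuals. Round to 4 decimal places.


For each point, residual = actual - predicted.
Residuals: [2.0630, -1.4881, 1.4117, -1.9871].
Sum of squared residuals = 12.4119.

12.4119


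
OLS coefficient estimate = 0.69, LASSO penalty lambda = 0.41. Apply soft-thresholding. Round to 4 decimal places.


Check: |0.69| = 0.69 vs lambda = 0.41.
Since |beta| > lambda, coefficient = sign(beta)*(|beta| - lambda) = 0.2800.
Soft-thresholded coefficient = 0.2800.

0.2800


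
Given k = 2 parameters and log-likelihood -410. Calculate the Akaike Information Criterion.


AIC = 2k - 2*loglik = 2(2) - 2(-410).
= 4 + 820 = 824.

824


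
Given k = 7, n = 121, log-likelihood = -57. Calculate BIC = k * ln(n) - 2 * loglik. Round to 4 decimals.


Compute k*ln(n) = 7*ln(121) = 7*4.795791 = 33.570537.
Then -2*loglik = 114.
BIC = 33.570537 + 114 = 147.570537, which rounds to 147.5705.

147.5705


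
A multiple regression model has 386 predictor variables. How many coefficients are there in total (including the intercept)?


Including the intercept, the model has 386 predictor coefficients + 1 intercept.
Total = 387.

387


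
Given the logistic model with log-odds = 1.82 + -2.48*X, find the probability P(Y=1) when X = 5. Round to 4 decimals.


Compute z = 1.82 + (-2.48)(5) = -10.5800.
exp(-z) = 39340.1144.
P = 1/(1 + 39340.1144) = 0.0000.

0.0000


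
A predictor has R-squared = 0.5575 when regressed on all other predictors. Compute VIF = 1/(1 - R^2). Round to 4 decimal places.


VIF = 1 / (1 - 0.5575).
= 1 / 0.4425 = 2.2599.

2.2599


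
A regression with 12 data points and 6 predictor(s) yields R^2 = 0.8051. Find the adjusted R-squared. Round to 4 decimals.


Using the formula:
(1 - 0.8051) = 0.1949.
Multiply by 11/5: 0.1949 * 11 = 2.1439, then 2.1439 / 5 = 0.4288.
Adj R^2 = 1 - 0.4288 = 0.5712.

0.5712


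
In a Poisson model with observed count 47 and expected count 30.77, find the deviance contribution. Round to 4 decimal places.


Compute y*ln(y/mu) = 47*ln(47/30.77) = 47*0.423607 = 19.909529.
y - mu = 16.23.
D = 2*(19.909529 - (16.23)) = 7.359058, which rounds to 7.3591.

7.3591


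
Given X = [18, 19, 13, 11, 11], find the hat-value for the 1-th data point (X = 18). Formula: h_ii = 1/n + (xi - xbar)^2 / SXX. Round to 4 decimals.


Mean of X: xbar = 14.4000.
SXX = 59.2000.
For X = 18: h = 1/5 + (18 - 14.4000)^2/59.2000 = 0.4189.

0.4189


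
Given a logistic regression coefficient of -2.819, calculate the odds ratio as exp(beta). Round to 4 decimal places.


exp(-2.819) = 0.0597.
So the odds ratio is 0.0597.

0.0597


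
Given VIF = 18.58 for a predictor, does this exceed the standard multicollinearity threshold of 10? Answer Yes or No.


Compare VIF = 18.58 to the threshold of 10.
18.58 >= 10, so the answer is Yes.

Yes


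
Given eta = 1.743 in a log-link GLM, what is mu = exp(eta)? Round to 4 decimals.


Apply the inverse link:
mu = e^1.743 = 5.7145.

5.7145


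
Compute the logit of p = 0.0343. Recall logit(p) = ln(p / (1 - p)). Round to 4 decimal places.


Compute the odds: 0.0343/0.9657 = 0.0355.
Take the natural log: ln(0.0355) = -3.3377.

-3.3377


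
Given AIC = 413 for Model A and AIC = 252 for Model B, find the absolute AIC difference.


Compute |413 - 252| = 161.
Model B has the smaller AIC.

161


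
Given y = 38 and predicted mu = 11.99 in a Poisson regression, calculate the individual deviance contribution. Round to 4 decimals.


y/mu = 38/11.99 = 3.169308 (approx.), and ln(38/11.99) = 1.153513.
y * ln(y/mu) = 38 * 1.153513 = 43.833494.
y - mu = 26.01.
D = 2 * (43.833494 - 26.01) = 35.646988, which rounds to 35.6470.

35.6470


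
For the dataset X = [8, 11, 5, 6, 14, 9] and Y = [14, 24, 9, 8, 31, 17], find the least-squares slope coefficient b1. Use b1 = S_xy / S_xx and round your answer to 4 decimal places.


The sample means are xbar = 8.8333 and ybar = 17.1667.
Compute S_xx = 54.8333 and S_xy = 146.1667.
Slope b1 = S_xy / S_xx = 146.1667 / 54.8333 = 2.6657.

2.6657


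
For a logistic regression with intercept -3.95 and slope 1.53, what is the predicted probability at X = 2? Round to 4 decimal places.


Compute z = -3.95 + (1.53)(2) = -0.8900.
exp(-z) = 2.4351.
P = 1/(1 + 2.4351) = 0.2911.

0.2911


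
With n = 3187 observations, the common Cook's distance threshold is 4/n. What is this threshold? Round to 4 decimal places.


Cook's distance cutoff = 4/n = 4/3187.
= 0.0013.

0.0013


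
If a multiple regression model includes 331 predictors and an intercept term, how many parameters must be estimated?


Each predictor gets one coefficient, plus one intercept.
Total parameters = 331 + 1 = 332.

332


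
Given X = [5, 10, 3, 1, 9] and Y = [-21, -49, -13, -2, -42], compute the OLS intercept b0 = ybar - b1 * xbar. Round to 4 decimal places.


First find the slope: b1 = -5.1149.
Means: xbar = 5.6000, ybar = -25.4000.
b0 = ybar - b1 * xbar = -25.4000 - -5.1149 * 5.6000 = 3.2432.

3.2432


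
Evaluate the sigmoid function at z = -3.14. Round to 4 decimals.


First, exp(3.1400) = 23.1039.
Then sigma(z) = 1/(1 + 23.1039) = 0.0415.

0.0415


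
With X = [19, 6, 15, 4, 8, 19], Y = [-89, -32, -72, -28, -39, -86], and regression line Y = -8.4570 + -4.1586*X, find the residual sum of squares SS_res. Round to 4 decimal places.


For each point, residual = actual - predicted.
Residuals: [-1.5296, 1.4086, -1.1640, -2.9086, 2.7258, 1.4704].
Sum of squared residuals = 23.7307.

23.7307


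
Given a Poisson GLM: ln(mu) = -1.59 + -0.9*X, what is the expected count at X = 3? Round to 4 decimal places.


eta = -1.59 + -0.9 * 3 = -4.2900.
mu = exp(-4.2900) = 0.0137.

0.0137


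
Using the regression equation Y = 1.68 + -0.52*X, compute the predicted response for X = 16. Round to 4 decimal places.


Predicted value:
Y = 1.68 + (-0.52)(16) = 1.68 + -8.3200 = -6.6400.

-6.6400


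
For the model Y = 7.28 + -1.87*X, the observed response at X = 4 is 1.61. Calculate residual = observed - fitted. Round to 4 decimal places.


Compute yhat = 7.28 + (-1.87)(4) = -0.2000.
Residual = actual - predicted = 1.61 - -0.2000 = 1.8100.

1.8100


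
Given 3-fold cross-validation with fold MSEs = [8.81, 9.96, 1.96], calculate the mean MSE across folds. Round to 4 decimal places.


Add all fold MSEs: 20.7300.
Divide by k = 3: 20.7300/3 = 6.9100.

6.9100


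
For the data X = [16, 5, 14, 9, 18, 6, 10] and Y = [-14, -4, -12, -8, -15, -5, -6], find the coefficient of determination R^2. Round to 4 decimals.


The fitted line is Y = 0.6526 + -0.8791*X.
SSres = 5.8234, SStot = 120.8571.
R^2 = 1 - SSres/SStot = 0.9518.

0.9518


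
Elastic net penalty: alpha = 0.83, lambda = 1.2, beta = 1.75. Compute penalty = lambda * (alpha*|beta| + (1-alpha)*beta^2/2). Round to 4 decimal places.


alpha * |beta| = 0.83 * 1.75 = 1.4525.
(1-alpha) * beta^2/2 = 0.17 * 3.0625/2 = 0.2603.
Total = 1.2 * (1.4525 + 0.2603) = 2.0554.

2.0554


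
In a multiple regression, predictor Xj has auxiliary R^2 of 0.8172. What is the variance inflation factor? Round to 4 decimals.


Using VIF = 1/(1 - R^2_j):
1 - 0.8172 = 0.1828.
VIF = 5.4705.

5.4705


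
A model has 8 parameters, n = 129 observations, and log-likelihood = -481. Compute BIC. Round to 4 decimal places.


Compute k*ln(n) = 8*ln(129) = 8*4.859812 = 38.878496.
Then -2*loglik = 962.
BIC = 38.878496 + 962 = 1000.878496, which rounds to 1000.8785.

1000.8785


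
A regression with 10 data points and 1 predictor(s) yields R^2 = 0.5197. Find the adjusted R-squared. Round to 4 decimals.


Using the formula:
(1 - 0.5197) = 0.4803.
Multiply by 9/8: 0.4803 * 9 = 4.3227, then 4.3227 / 8 = 0.5403.
Adj R^2 = 1 - 0.5403 = 0.4597.

0.4597


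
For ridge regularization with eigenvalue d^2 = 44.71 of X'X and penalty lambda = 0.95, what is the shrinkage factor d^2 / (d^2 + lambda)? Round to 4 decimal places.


d^2 + lambda = 44.71 + 0.95 = 45.6600.
Shrinkage factor = 44.71/45.6600 = 0.9792.

0.9792


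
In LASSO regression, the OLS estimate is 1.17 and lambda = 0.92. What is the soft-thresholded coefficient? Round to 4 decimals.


|beta_OLS| = 1.17.
lambda = 0.92.
Since |beta| > lambda, coefficient = sign(beta)*(|beta| - lambda) = 0.2500.
Result = 0.2500.

0.2500


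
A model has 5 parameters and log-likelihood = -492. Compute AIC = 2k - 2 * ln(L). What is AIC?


AIC = 2k - 2*loglik = 2(5) - 2(-492).
= 10 + 984 = 994.

994


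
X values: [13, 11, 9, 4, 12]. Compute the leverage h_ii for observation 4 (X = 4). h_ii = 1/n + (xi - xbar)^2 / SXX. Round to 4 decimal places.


Compute xbar = 9.8000 with n = 5 observations.
SXX = 50.8000.
Leverage = 1/5 + (4 - 9.8000)^2/50.8000 = 0.8622.

0.8622


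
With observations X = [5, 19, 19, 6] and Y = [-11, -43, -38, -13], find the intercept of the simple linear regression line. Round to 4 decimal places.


First find the slope: b1 = -2.1108.
Means: xbar = 12.2500, ybar = -26.2500.
b0 = ybar - b1 * xbar = -26.2500 - -2.1108 * 12.2500 = -0.3926.

-0.3926


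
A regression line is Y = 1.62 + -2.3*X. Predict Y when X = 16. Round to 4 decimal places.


Plug X = 16 into Y = 1.62 + -2.3*X:
Y = 1.62 + -36.8000 = -35.1800.

-35.1800


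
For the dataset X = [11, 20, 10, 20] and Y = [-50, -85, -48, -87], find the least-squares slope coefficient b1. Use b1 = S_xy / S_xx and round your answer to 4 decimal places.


First compute the means: xbar = 15.2500, ybar = -67.5000.
Then S_xx = sum((xi - xbar)^2) = 90.7500.
S_xy = sum((xi - xbar)(yi - ybar)) = -352.5000.
b1 = S_xy / S_xx = -352.5000 / 90.7500 = -3.8843.

-3.8843


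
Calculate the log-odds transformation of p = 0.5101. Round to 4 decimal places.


The odds are p/(1-p) = 0.5101 / 0.4899 = 1.0412.
logit(p) = ln(1.0412) = 0.0404.

0.0404


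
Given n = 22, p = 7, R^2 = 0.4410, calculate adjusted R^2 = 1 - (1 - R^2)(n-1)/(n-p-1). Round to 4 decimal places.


Using the formula:
(1 - 0.4410) = 0.5590.
Multiply by 21/14: 0.5590 * 21 = 11.7390, then 11.7390 / 14 = 0.8385.
Adj R^2 = 1 - 0.8385 = 0.1615.

0.1615


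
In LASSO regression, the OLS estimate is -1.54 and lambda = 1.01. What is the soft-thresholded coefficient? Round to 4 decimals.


|beta_OLS| = 1.54.
lambda = 1.01.
Since |beta| > lambda, coefficient = sign(beta)*(|beta| - lambda) = -0.5300.
Result = -0.5300.

-0.5300


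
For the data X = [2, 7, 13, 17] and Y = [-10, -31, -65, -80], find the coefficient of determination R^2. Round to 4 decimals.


After computing the OLS fit (b0=0.3671, b1=-4.8069):
SSres = 15.8738, SStot = 3037.0000.
R^2 = 1 - 15.8738/3037.0000 = 0.9948.

0.9948


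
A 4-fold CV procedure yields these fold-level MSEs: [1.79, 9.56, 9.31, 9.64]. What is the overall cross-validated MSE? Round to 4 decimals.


Sum of fold MSEs = 30.3000.
Average = 30.3000 / 4 = 7.5750.

7.5750


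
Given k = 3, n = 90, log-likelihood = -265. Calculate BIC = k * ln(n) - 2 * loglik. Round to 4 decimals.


ln(90) = 4.499810.
k * ln(n) = 3 * 4.499810 = 13.499430.
-2L = 530.
BIC = 13.499430 + 530 = 543.499430, which rounds to 543.4994.

543.4994


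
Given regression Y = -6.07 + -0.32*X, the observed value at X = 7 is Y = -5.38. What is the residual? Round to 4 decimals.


Fitted value at X = 7 is yhat = -6.07 + -0.32*7 = -8.3100.
Residual = -5.38 - -8.3100 = 2.9300.

2.9300


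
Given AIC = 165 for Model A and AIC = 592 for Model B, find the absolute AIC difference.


|AIC_A - AIC_B| = |165 - 592| = 427.
Model A is preferred (lower AIC).

427


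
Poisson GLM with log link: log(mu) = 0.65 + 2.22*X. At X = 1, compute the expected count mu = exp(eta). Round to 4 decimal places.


Linear predictor: eta = 0.65 + (2.22)(1) = 2.8700.
Expected count: mu = exp(2.8700) = 17.6370.

17.6370


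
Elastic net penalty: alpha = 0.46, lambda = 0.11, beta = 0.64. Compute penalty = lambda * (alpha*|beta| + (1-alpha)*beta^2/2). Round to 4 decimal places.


L1 component = 0.46 * |0.64| = 0.2944.
L2 component = 0.54 * 0.64^2 / 2 = 0.1106.
Penalty = 0.11 * (0.2944 + 0.1106) = 0.11 * 0.4050 = 0.0445.

0.0445


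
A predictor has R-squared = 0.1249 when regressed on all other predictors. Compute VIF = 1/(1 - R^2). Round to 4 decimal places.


Using VIF = 1/(1 - R^2_j):
1 - 0.1249 = 0.8751.
VIF = 1.1427.

1.1427


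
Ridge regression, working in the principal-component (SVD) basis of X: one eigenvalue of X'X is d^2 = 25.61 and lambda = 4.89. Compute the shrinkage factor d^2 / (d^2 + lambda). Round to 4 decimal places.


Denominator = d^2 + lambda = 25.61 + 4.89 = 30.5000.
Shrinkage = 25.61 / 30.5000 = 0.8397.

0.8397


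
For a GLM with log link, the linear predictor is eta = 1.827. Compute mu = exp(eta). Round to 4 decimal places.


mu = exp(eta) = exp(1.827).
= 6.2152.

6.2152


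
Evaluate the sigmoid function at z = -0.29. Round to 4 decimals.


exp(0.2900) = 1.3364.
1 + exp(-z) = 2.3364.
sigmoid = 1/2.3364 = 0.4280.

0.4280


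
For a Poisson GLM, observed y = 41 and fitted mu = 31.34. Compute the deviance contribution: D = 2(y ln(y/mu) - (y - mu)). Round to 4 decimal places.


y/mu = 41/31.34 = 1.308232 (approx.), and ln(41/31.34) = 0.268677.
y * ln(y/mu) = 41 * 0.268677 = 11.015757.
y - mu = 9.66.
D = 2 * (11.015757 - 9.66) = 2.711514, which rounds to 2.7115.

2.7115


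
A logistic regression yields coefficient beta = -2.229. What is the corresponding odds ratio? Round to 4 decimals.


Odds ratio = exp(beta) = exp(-2.229).
= 0.1076.

0.1076


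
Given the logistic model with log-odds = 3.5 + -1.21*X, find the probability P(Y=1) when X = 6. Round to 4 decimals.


Linear predictor: z = 3.5 + -1.21 * 6 = -3.7600.
P = 1/(1 + exp(3.7600)) = 1/(1 + 42.9484) = 0.0228.

0.0228


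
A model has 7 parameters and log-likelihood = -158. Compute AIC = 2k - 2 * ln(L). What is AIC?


Compute:
2k = 2*7 = 14.
-2*loglik = -2*(-158) = 316.
AIC = 14 + 316 = 330.

330


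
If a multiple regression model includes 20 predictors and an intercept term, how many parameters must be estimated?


Each predictor gets one coefficient, plus one intercept.
Total parameters = 20 + 1 = 21.

21


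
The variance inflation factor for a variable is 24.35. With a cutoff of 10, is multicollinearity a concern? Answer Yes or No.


Check: VIF = 24.35 vs threshold = 10.
Since 24.35 >= 10, the answer is Yes.

Yes


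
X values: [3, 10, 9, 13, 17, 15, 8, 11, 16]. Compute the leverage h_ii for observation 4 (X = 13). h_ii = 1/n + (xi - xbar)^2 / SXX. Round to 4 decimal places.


Compute xbar = 11.3333 with n = 9 observations.
SXX = 158.0000.
Leverage = 1/9 + (13 - 11.3333)^2/158.0000 = 0.1287.

0.1287


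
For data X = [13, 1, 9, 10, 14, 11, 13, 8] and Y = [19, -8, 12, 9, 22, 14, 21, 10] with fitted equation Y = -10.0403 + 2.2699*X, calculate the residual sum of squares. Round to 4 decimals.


For each point, residual = actual - predicted.
Residuals: [-0.4684, -0.2296, 1.6112, -3.6587, 0.2617, -0.9286, 1.5316, 1.8811].
Sum of squared residuals = 23.0693.

23.0693


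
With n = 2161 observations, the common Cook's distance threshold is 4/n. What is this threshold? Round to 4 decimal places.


Using the rule of thumb:
Threshold = 4 / 2161 = 0.0019.

0.0019


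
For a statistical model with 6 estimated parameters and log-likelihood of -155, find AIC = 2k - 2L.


AIC = 2k - 2*loglik = 2(6) - 2(-155).
= 12 + 310 = 322.

322


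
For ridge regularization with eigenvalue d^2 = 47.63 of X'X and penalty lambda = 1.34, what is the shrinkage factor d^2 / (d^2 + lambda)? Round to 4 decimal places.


Compute the denominator: 47.63 + 1.34 = 48.9700.
Shrinkage factor = 47.63 / 48.9700 = 0.9726.

0.9726


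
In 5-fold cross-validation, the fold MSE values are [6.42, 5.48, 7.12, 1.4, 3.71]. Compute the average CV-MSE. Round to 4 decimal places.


Add all fold MSEs: 24.1300.
Divide by k = 5: 24.1300/5 = 4.8260.

4.8260


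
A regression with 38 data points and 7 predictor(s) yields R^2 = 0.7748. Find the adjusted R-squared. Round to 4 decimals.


Plug in: Adj R^2 = 1 - (1 - 0.7748) * 37/30.
= 1 - 0.2252 * 37/30
= 1 - 8.3324 / 30
= 1 - 0.2777 = 0.7223.

0.7223


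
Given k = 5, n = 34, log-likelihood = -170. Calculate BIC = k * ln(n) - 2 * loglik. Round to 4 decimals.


ln(34) = 3.526361.
k * ln(n) = 5 * 3.526361 = 17.631805.
-2L = 340.
BIC = 17.631805 + 340 = 357.631805, which rounds to 357.6318.

357.6318


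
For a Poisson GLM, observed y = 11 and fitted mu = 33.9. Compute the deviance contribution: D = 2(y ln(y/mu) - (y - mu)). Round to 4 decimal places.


Compute y*ln(y/mu) = 11*ln(11/33.9) = 11*-1.125520 = -12.380720.
y - mu = -22.9.
D = 2*(-12.380720 - (-22.9)) = 21.038560, which rounds to 21.0386.

21.0386


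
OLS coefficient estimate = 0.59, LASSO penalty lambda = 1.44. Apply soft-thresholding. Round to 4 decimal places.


Check: |0.59| = 0.59 vs lambda = 1.44.
Since |beta| <= lambda, the coefficient is set to 0.
Soft-thresholded coefficient = 0.0000.

0.0000


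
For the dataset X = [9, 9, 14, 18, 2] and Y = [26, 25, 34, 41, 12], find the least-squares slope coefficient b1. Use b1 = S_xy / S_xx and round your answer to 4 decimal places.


Calculate xbar = 10.4000, ybar = 27.6000.
S_xx = 145.2000, S_xy = 261.8000.
Using b1 = S_xy / S_xx = 261.8000 / 145.2000, we get b1 = 1.8030.

1.8030


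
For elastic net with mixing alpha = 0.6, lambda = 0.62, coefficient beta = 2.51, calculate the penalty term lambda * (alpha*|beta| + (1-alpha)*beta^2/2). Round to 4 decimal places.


Compute:
L1 = 0.6 * 2.51 = 1.5060.
L2 = 0.4 * 2.51^2 / 2 = 1.2600.
Penalty = 0.62 * (1.5060 + 1.2600) = 1.7149.

1.7149


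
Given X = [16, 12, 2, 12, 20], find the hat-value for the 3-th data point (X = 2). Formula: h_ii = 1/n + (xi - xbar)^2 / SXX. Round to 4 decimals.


n = 5, xbar = 12.4000.
SXX = sum((xi - xbar)^2) = 179.2000.
h = 1/5 + (2 - 12.4000)^2 / 179.2000 = 0.8036.

0.8036


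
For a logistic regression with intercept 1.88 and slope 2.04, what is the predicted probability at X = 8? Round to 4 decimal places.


Linear predictor: z = 1.88 + 2.04 * 8 = 18.2000.
P = 1/(1 + exp(-18.2000)) = 1/(1 + 0.0000) = 1.0000.

1.0000


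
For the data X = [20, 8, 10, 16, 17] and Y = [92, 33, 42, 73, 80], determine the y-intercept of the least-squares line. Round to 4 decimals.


Compute b1 = 5.0397 from the OLS formula.
With xbar = 14.2000 and ybar = 64.0000, the intercept is:
b0 = 64.0000 - 5.0397 * 14.2000 = -7.5635.

-7.5635


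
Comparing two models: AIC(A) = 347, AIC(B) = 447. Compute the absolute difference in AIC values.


|AIC_A - AIC_B| = |347 - 447| = 100.
Model A is preferred (lower AIC).

100


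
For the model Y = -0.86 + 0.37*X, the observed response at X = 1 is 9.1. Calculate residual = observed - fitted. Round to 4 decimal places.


Predicted = -0.86 + 0.37 * 1 = -0.4900.
Residual = 9.1 - -0.4900 = 9.5900.

9.5900


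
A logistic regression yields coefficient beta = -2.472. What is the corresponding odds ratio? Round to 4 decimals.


The odds ratio is computed as:
OR = e^(-2.472) = 0.0844.

0.0844


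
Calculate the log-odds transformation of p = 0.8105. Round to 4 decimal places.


1 - p = 0.1895.
p/(1-p) = 4.2770.
logit = ln(4.2770) = 1.4533.

1.4533


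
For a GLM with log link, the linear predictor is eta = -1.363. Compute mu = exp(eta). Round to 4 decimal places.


mu = exp(eta) = exp(-1.363).
= 0.2559.

0.2559


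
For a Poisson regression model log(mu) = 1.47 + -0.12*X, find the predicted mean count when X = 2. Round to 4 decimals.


Linear predictor: eta = 1.47 + (-0.12)(2) = 1.2300.
Expected count: mu = exp(1.2300) = 3.4212.

3.4212


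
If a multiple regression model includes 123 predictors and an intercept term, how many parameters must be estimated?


Total coefficients = number of predictors + 1 (for the intercept).
= 123 + 1 = 124.

124


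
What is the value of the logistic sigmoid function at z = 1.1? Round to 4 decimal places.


First, exp(-1.1000) = 0.3329.
Then sigma(z) = 1/(1 + 0.3329) = 0.7503.

0.7503


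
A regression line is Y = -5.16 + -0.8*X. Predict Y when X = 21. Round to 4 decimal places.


Plug X = 21 into Y = -5.16 + -0.8*X:
Y = -5.16 + -16.8000 = -21.9600.

-21.9600


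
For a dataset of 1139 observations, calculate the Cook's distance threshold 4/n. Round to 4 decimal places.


Using the rule of thumb:
Threshold = 4 / 1139 = 0.0035.

0.0035


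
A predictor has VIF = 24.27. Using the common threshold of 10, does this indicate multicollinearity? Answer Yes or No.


Compare VIF = 24.27 to the threshold of 10.
24.27 >= 10, so the answer is Yes.

Yes


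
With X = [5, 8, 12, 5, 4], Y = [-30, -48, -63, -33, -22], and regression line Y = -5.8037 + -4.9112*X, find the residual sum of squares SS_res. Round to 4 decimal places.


Predicted values from Y = -5.8037 + -4.9112*X.
Residuals: [0.3597, -2.9067, 1.7381, -2.6403, 3.4485].
SSres = 30.4626.

30.4626


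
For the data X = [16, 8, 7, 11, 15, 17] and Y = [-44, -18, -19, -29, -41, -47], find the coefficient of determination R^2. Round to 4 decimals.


Fit the OLS line: b0 = 3.7299, b1 = -2.9781.
SSres = 7.9562.
SStot = 818.0000.
R^2 = 1 - 7.9562/818.0000 = 0.9903.

0.9903


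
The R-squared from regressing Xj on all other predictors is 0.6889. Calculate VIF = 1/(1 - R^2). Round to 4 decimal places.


Denominator: 1 - 0.6889 = 0.3111.
VIF = 1 / 0.3111 = 3.2144.

3.2144


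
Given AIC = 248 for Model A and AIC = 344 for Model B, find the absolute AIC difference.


Absolute difference = |248 - 344| = 96.
The model with lower AIC (A) is preferred.

96


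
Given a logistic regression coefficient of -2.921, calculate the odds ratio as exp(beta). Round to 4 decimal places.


Odds ratio = exp(beta) = exp(-2.921).
= 0.0539.

0.0539


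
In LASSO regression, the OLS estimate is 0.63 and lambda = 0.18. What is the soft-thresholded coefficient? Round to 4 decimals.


Absolute value: |0.63| = 0.63.
Compare to lambda = 0.18.
Since |beta| > lambda, coefficient = sign(beta)*(|beta| - lambda) = 0.4500.

0.4500


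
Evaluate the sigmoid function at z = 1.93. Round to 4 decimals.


First, exp(-1.9300) = 0.1451.
Then sigma(z) = 1/(1 + 0.1451) = 0.8732.

0.8732


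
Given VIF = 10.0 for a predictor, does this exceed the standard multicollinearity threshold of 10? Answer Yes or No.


The threshold is 10.
VIF = 10.0 is >= 10.
Multicollinearity indication: Yes.

Yes


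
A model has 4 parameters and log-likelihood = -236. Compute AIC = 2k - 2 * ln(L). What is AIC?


Compute:
2k = 2*4 = 8.
-2*loglik = -2*(-236) = 472.
AIC = 8 + 472 = 480.

480


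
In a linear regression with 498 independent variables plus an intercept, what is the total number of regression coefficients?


Each predictor gets one coefficient, plus one intercept.
Total parameters = 498 + 1 = 499.

499


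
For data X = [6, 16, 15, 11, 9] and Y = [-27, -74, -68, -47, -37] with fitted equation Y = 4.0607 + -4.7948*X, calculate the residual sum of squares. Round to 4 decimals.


For each point, residual = actual - predicted.
Residuals: [-2.2919, -1.3439, -0.1387, 1.6821, 2.0925].
Sum of squared residuals = 14.2861.

14.2861


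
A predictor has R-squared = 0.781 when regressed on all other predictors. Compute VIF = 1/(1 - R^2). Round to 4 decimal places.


VIF = 1 / (1 - 0.781).
= 1 / 0.219 = 4.5662.

4.5662


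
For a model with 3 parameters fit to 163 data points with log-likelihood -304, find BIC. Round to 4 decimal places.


Compute k*ln(n) = 3*ln(163) = 3*5.093750 = 15.281250.
Then -2*loglik = 608.
BIC = 15.281250 + 608 = 623.281250, which rounds to 623.2813.

623.2813


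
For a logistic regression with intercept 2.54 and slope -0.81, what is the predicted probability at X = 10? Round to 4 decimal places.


z = 2.54 + -0.81 * 10 = -5.5600.
Sigmoid: P = 1 / (1 + exp(5.5600)) = 0.0038.

0.0038


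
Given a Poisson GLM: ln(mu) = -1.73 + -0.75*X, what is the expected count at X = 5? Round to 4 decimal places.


Compute eta = -1.73 + -0.75 * 5 = -5.4800.
Apply inverse link: mu = e^-5.4800 = 0.0042.

0.0042


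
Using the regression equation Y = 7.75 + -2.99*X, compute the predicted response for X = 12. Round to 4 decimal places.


Predicted value:
Y = 7.75 + (-2.99)(12) = 7.75 + -35.8800 = -28.1300.

-28.1300


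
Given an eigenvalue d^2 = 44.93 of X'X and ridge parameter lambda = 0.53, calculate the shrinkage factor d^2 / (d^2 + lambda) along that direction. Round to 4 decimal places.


Compute the denominator: 44.93 + 0.53 = 45.4600.
Shrinkage factor = 44.93 / 45.4600 = 0.9883.

0.9883


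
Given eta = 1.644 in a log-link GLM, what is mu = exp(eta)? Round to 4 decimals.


The inverse log link gives:
mu = exp(1.644) = 5.1758.

5.1758


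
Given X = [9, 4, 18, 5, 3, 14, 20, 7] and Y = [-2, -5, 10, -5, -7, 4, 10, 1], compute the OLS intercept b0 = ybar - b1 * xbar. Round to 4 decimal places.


Compute b1 = 0.9967 from the OLS formula.
With xbar = 10.0000 and ybar = 0.7500, the intercept is:
b0 = 0.7500 - 0.9967 * 10.0000 = -9.2167.

-9.2167


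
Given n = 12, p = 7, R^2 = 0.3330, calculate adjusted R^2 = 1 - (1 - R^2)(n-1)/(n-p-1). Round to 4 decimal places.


Plug in: Adj R^2 = 1 - (1 - 0.3330) * 11/4.
= 1 - 0.6670 * 11/4
= 1 - 7.3370 / 4
= 1 - 1.8343 = -0.8343.

-0.8343


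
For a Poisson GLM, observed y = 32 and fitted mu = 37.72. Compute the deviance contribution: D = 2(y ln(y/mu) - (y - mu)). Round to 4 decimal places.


y/mu = 32/37.72 = 0.848356 (approx.), and ln(32/37.72) = -0.164455.
y * ln(y/mu) = 32 * -0.164455 = -5.262560.
y - mu = -5.72.
D = 2 * (-5.262560 - -5.72) = 0.914880, which rounds to 0.9149.

0.9149


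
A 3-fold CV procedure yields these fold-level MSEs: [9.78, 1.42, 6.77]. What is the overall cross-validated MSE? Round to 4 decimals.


Sum of fold MSEs = 17.9700.
Average = 17.9700 / 3 = 5.9900.

5.9900


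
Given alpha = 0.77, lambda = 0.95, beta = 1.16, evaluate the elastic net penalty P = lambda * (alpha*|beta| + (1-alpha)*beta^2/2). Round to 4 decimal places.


alpha * |beta| = 0.77 * 1.16 = 0.8932.
(1-alpha) * beta^2/2 = 0.23 * 1.3456/2 = 0.1547.
Total = 0.95 * (0.8932 + 0.1547) = 0.9955.

0.9955


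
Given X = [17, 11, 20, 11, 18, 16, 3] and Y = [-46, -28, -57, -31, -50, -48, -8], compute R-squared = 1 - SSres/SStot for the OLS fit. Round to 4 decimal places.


After computing the OLS fit (b0=1.3258, b1=-2.8883):
SSres = 20.3209, SStot = 1717.4286.
R^2 = 1 - 20.3209/1717.4286 = 0.9882.

0.9882


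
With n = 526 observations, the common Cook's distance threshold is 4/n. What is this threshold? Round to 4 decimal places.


Using the rule of thumb:
Threshold = 4 / 526 = 0.0076.

0.0076


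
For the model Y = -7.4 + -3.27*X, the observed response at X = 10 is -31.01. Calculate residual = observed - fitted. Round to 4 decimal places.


Fitted value at X = 10 is yhat = -7.4 + -3.27*10 = -40.1000.
Residual = -31.01 - -40.1000 = 9.0900.

9.0900


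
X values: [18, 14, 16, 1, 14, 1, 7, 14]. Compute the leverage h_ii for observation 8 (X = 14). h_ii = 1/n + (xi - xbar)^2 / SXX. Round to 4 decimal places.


n = 8, xbar = 10.6250.
SXX = sum((xi - xbar)^2) = 315.8750.
h = 1/8 + (14 - 10.6250)^2 / 315.8750 = 0.1611.

0.1611


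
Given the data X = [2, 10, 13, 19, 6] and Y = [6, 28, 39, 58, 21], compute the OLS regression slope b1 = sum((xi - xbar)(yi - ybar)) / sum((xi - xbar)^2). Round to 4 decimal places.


First compute the means: xbar = 10.0000, ybar = 30.4000.
Then S_xx = sum((xi - xbar)^2) = 170.0000.
S_xy = sum((xi - xbar)(yi - ybar)) = 507.0000.
b1 = S_xy / S_xx = 507.0000 / 170.0000 = 2.9824.

2.9824


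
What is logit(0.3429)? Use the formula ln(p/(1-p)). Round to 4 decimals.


1 - p = 0.6571.
p/(1-p) = 0.5218.
logit = ln(0.5218) = -0.6504.

-0.6504


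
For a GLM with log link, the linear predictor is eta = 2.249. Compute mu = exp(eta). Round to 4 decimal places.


Apply the inverse link:
mu = e^2.249 = 9.4783.

9.4783


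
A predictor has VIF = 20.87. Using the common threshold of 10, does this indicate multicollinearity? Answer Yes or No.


The threshold is 10.
VIF = 20.87 is >= 10.
Multicollinearity indication: Yes.

Yes
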